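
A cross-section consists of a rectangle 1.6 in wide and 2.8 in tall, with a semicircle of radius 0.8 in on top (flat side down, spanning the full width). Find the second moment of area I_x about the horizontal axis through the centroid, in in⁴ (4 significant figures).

I_x ≈ 5.456 in⁴

Treat the section as a set of non-overlapping primitives; coordinates are from the bounding-box lower-left.
Rectangular body: 1.6 × 2.8, A = 4.48 in², y = 1.4 in, Ī = 2.92693 in⁴.
Semicircular cap: semicircle r = 0.8, A = 1.00531 in², y = 3.13953 in, Ī = 0.0449565 in⁴.
Centroid: ȳ = ΣA·y / ΣA = 1.71881 in.
Transfer each piece to the horizontal axis through the centroid using Ī + A·d² with d = y − 1.71881:
  rectangular body: d = -0.318809 in → contributes +3.38228 in⁴
  semicircular cap: d = 1.42072 in → contributes +2.07412 in⁴
Total I = 5.4564 in⁴.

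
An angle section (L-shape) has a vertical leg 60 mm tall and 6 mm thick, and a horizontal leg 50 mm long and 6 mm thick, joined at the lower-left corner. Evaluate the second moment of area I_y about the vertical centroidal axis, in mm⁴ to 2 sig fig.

I_y ≈ 1.4 × 10⁵ mm⁴

Break the section into simple shapes (no overlaps), measuring from the bottom-left corner of the bounding box.
Vertical leg: 6 × 60, A = 360 mm², x = 3 mm, Ī = 1 080 mm⁴.
Horizontal leg (remainder): 44 × 6, A = 264 mm², x = 28 mm, Ī = 42 592 mm⁴.
Centroid: x̄ = ΣA·x / ΣA = 13.58 mm.
Transfer each piece to the vertical centroidal axis using Ī + A·d² with d = x − 13.58:
  vertical leg: d = -10.58 mm → contributes +41 354 mm⁴
  horizontal leg (remainder): d = 14.42 mm → contributes +97 511 mm⁴
Total I = 138 864 mm⁴.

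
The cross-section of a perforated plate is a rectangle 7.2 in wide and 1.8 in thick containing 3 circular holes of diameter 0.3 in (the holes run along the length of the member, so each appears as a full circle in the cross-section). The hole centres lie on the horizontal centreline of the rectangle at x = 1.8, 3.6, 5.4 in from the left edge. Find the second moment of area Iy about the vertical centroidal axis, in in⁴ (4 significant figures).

Split into non-overlapping primitives; take the origin at the lower-left of the bounding box.
Plate: 7.2 × 1.8, A = 12.96 in², x = 3.6 in, Ī = 55.9872 in⁴.
Hole 1 (subtracted): ⌀0.3, A = 0.0706858 in², x = 1.8 in, Ī = 0.000397608 in⁴.
Hole 2 (subtracted): ⌀0.3, A = 0.0706858 in², x = 3.6 in, Ī = 0.000397608 in⁴.
Hole 3 (subtracted): ⌀0.3, A = 0.0706858 in², x = 5.4 in, Ī = 0.000397608 in⁴.
By symmetry the centroid is at mid-width, x̄ = 3.6 in.
Transfer each piece to the vertical centroidal axis using Ī + A·d² with d = x − 3.6:
  plate: d = 0 in → contributes +55.9872 in⁴
  hole 1: d = -1.8 in → contributes −0.22942 in⁴
  hole 2: d = 0 in → contributes −0.000397608 in⁴
  hole 3: d = 1.8 in → contributes −0.22942 in⁴
Total I = 55.528 in⁴.

Iy ≈ 55.53 in⁴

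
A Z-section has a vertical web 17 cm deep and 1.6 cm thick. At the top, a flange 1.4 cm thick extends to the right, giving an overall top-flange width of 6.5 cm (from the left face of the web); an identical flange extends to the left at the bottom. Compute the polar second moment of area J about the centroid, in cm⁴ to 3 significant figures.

J ≈ 1670 cm⁴

Break the section into simple shapes (no overlaps), measuring from the bottom-left corner of the bounding box.
Web: 1.6 × 17, A = 27.2 cm², y = 8.5 cm, Ī = 655.07 cm⁴.
Top flange (beyond web): 4.9 × 1.4, A = 6.86 cm², y = 16.3 cm, Ī = 1.1205 cm⁴.
Bottom flange (beyond web): 4.9 × 1.4, A = 6.86 cm², y = 0.7 cm, Ī = 1.1205 cm⁴.
Centroid: ȳ = ΣA·y / ΣA = 8.5 cm.
Transfer each piece to the centroidal x-axis using Ī + A·d² with d = y − 8.5:
  web: d = 0 cm → contributes +655.07 cm⁴
  top flange (beyond web): d = 7.8 cm → contributes +418.48 cm⁴
  bottom flange (beyond web): d = -7.8 cm → contributes +418.48 cm⁴
Total I = 1 492 cm⁴.
For the y-axis: x̄ = 5.7 cm.
Repeating about the centroidal y-axis gives I_y = 178.17 cm⁴.
Polar second moment: J = I_x + I_y = 1670.2 cm⁴.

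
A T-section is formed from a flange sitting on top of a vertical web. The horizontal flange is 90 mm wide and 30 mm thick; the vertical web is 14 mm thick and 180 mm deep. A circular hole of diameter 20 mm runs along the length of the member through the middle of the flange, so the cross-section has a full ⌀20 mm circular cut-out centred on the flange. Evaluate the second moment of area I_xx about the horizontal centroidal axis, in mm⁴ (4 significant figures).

I_xx ≈ 2.051 × 10⁷ mm⁴

Decompose the section into non-overlapping parts with the origin at the bottom-left of its bounding rectangle.
Flange: 90 × 30, A = 2 700 mm², y = 195 mm, Ī = 202 500 mm⁴.
Web: 14 × 180, A = 2 520 mm², y = 90 mm, Ī = 6 804 000 mm⁴.
Hole (subtracted): ⌀20, A = 314.159 mm², y = 195 mm, Ī = 7853.98 mm⁴.
Centroid: ȳ = ΣA·y / ΣA = 141.064 mm.
Transfer each piece to the horizontal centroidal axis using Ī + A·d² with d = y − 141.064:
  flange: d = 53.9357 mm → contributes +8 056 964 mm⁴
  web: d = -51.0643 mm → contributes +13 375 056 mm⁴
  hole: d = 53.9357 mm → contributes −921 762 mm⁴
Total I = 20 510 257 mm⁴.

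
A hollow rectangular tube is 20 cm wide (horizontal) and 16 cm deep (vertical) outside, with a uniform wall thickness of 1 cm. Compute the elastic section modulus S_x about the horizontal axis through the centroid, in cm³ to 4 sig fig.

Split into non-overlapping primitives; take the origin at the lower-left of the bounding box.
Outer rectangle: 20 × 16, A = 320 cm², y = 8 cm, Ī = 6826.67 cm⁴.
Inner void (subtracted): 18 × 14, A = 252 cm², y = 8 cm, Ī = 4 116 cm⁴.
By symmetry the centroid is at mid-height, ȳ = 8 cm.
All pieces are centred on the horizontal axis through the centroid, so I = ΣĪ (holes subtracted) = 2710.67 cm⁴.
Extreme fibre distance c = 8 cm; S = I/c = 338.833 cm³.

S_x ≈ 338.8 cm³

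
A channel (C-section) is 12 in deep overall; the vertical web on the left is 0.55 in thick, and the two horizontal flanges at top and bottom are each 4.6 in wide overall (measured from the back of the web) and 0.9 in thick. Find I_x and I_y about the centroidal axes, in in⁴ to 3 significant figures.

Break the section into simple shapes (no overlaps), measuring from the bottom-left corner of the bounding box.
Web: 0.55 × 12, A = 6.6 in², y = 6 in, Ī = 79.2 in⁴.
Top flange (beyond web): 4.05 × 0.9, A = 3.645 in², y = 11.55 in, Ī = 0.24604 in⁴.
Bottom flange (beyond web): 4.05 × 0.9, A = 3.645 in², y = 0.45 in, Ī = 0.24604 in⁴.
By symmetry the centroid is at mid-height, ȳ = 6 in.
Transfer each piece to the centroidal x-axis using Ī + A·d² with d = y − 6:
  web: d = 0 in → contributes +79.2 in⁴
  top flange (beyond web): d = 5.55 in → contributes +112.52 in⁴
  bottom flange (beyond web): d = -5.55 in → contributes +112.52 in⁴
Total I = 304.24 in⁴.
For the y-axis: x̄ = 1.4821 in.
Repeating about the centroidal y-axis gives I_y = 28.455 in⁴.

I_x ≈ 304 in⁴, I_y ≈ 28.5 in⁴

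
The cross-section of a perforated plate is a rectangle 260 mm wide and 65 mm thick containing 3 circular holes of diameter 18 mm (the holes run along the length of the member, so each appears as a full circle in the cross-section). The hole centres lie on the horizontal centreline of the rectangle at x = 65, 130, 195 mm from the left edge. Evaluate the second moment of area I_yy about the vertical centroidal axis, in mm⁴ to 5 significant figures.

Treat the section as a set of non-overlapping primitives; coordinates are from the bounding-box lower-left.
Plate: 260 × 65, A = 16 900 mm², x = 130 mm, Ī = 95 203 333 mm⁴.
Hole 1 (subtracted): ⌀18, A = 254.469 mm², x = 65 mm, Ī = 5152.997 mm⁴.
Hole 2 (subtracted): ⌀18, A = 254.469 mm², x = 130 mm, Ī = 5152.997 mm⁴.
Hole 3 (subtracted): ⌀18, A = 254.469 mm², x = 195 mm, Ī = 5152.997 mm⁴.
By symmetry the centroid is at mid-width, x̄ = 130 mm.
Transfer each piece to the vertical centroidal axis using Ī + A·d² with d = x − 130:
  plate: d = 0 mm → contributes +95 203 333 mm⁴
  hole 1: d = -65 mm → contributes −1 080 285 mm⁴
  hole 2: d = 0 mm → contributes −5152.997 mm⁴
  hole 3: d = 65 mm → contributes −1 080 285 mm⁴
Total I = 93 037 611 mm⁴.

I_yy ≈ 9.3038 × 10⁷ mm⁴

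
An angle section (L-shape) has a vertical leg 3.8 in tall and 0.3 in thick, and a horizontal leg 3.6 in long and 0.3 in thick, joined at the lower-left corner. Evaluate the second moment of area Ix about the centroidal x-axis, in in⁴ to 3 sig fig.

Ix ≈ 3.00 in⁴

Treat the section as a set of non-overlapping primitives; coordinates are from the bounding-box lower-left.
Vertical leg: 0.3 × 3.8, A = 1.14 in², y = 1.9 in, Ī = 1.3718 in⁴.
Horizontal leg (remainder): 3.3 × 0.3, A = 0.99 in², y = 0.15 in, Ī = 0.007425 in⁴.
Centroid: ȳ = ΣA·y / ΣA = 1.0866 in.
Transfer each piece to the centroidal x-axis using Ī + A·d² with d = y − 1.0866:
  vertical leg: d = 0.81338 in → contributes +2.126 in⁴
  horizontal leg (remainder): d = -0.93662 in → contributes +0.87591 in⁴
Total I = 3.0019 in⁴.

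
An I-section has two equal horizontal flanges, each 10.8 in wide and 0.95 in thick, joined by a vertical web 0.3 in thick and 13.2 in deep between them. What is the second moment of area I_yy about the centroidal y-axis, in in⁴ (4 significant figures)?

I_yy ≈ 199.5 in⁴

Treat the section as a set of non-overlapping primitives; coordinates are from the bounding-box lower-left.
Bottom flange: 10.8 × 0.95, A = 10.26 in², x = 5.4 in, Ī = 99.7272 in⁴.
Web: 0.3 × 13.2, A = 3.96 in², x = 5.4 in, Ī = 0.0297 in⁴.
Top flange: 10.8 × 0.95, A = 10.26 in², x = 5.4 in, Ī = 99.7272 in⁴.
By symmetry the centroid is at mid-width, x̄ = 5.4 in.
All pieces are centred on the centroidal y-axis, so I = ΣĪ = 199.484 in⁴.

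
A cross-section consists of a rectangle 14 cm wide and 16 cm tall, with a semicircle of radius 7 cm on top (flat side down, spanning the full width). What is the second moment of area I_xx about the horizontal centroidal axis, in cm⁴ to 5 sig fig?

I_xx ≈ 1.1937 × 10⁴ cm⁴

Split into non-overlapping primitives; take the origin at the lower-left of the bounding box.
Rectangular body: 14 × 16, A = 224 cm², y = 8 cm, Ī = 4778.667 cm⁴.
Semicircular cap: semicircle r = 7, A = 76.96902 cm², y = 18.97089 cm, Ī = 263.5265 cm⁴.
Centroid: ȳ = ΣA·y / ΣA = 10.80567 cm.
Transfer each piece to the horizontal centroidal axis using Ī + A·d² with d = y − 10.80567:
  rectangular body: d = -2.805667 cm → contributes +6541.942 cm⁴
  semicircular cap: d = 8.165225 cm → contributes +5395.121 cm⁴
Total I = 11937.06 cm⁴.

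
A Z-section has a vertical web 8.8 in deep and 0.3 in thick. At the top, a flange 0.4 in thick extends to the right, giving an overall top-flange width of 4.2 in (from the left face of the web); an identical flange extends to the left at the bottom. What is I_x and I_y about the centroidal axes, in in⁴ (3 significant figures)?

Treat the section as a set of non-overlapping primitives; coordinates are from the bounding-box lower-left.
Web: 0.3 × 8.8, A = 2.64 in², y = 4.4 in, Ī = 17.037 in⁴.
Top flange (beyond web): 3.9 × 0.4, A = 1.56 in², y = 8.6 in, Ī = 0.0208 in⁴.
Bottom flange (beyond web): 3.9 × 0.4, A = 1.56 in², y = 0.2 in, Ī = 0.0208 in⁴.
Centroid: ȳ = ΣA·y / ΣA = 4.4 in.
Transfer each piece to the centroidal x-axis using Ī + A·d² with d = y − 4.4:
  web: d = 0 in → contributes +17.037 in⁴
  top flange (beyond web): d = 4.2 in → contributes +27.539 in⁴
  bottom flange (beyond web): d = -4.2 in → contributes +27.539 in⁴
Total I = 72.115 in⁴.
For the y-axis: x̄ = 4.05 in.
Repeating about the centroidal y-axis gives I_y = 17.734 in⁴.

I_x ≈ 72.1 in⁴, I_y ≈ 17.7 in⁴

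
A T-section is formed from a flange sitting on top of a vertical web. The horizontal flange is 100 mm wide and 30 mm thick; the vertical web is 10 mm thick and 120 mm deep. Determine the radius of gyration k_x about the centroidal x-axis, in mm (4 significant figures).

Decompose the section into non-overlapping parts with the origin at the bottom-left of its bounding rectangle.
Flange: 100 × 30, A = 3 000 mm², y = 135 mm, Ī = 225 000 mm⁴.
Web: 10 × 120, A = 1 200 mm², y = 60 mm, Ī = 1 440 000 mm⁴.
Centroid: ȳ = ΣA·y / ΣA = 113.571 mm.
Transfer each piece to the centroidal x-axis using Ī + A·d² with d = y − 113.571:
  flange: d = 21.4286 mm → contributes +1 602 551 mm⁴
  web: d = -53.5714 mm → contributes +4 883 878 mm⁴
Total I = 6 486 429 mm⁴.
Radius of gyration: k = √(I/A) = √(6 486 429 / 4 200) = 39.2987 mm.

k_x ≈ 39.30 mm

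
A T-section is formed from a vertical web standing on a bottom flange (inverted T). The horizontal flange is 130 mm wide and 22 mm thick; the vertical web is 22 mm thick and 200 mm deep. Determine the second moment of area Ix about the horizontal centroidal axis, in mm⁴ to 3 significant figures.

Ix ≈ 3.61 × 10⁷ mm⁴

Break the section into simple shapes (no overlaps), measuring from the bottom-left corner of the bounding box.
Flange: 130 × 22, A = 2 860 mm², y = 11 mm, Ī = 115 353 mm⁴.
Web: 22 × 200, A = 4 400 mm², y = 122 mm, Ī = 14 666 667 mm⁴.
Centroid: ȳ = ΣA·y / ΣA = 78.273 mm.
Transfer each piece to the horizontal centroidal axis using Ī + A·d² with d = y − 78.273:
  flange: d = -67.273 mm → contributes +13 058 626 mm⁴
  web: d = 43.727 mm → contributes +23 079 794 mm⁴
Total I = 36 138 420 mm⁴.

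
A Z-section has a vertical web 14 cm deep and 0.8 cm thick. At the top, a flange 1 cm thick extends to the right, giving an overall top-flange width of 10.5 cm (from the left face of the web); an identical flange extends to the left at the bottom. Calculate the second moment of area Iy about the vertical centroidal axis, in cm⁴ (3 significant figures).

Split into non-overlapping primitives; take the origin at the lower-left of the bounding box.
Web: 0.8 × 14, A = 11.2 cm², x = 10.1 cm, Ī = 0.59733 cm⁴.
Top flange (beyond web): 9.7 × 1, A = 9.7 cm², x = 15.35 cm, Ī = 76.056 cm⁴.
Bottom flange (beyond web): 9.7 × 1, A = 9.7 cm², x = 4.85 cm, Ī = 76.056 cm⁴.
Centroid: x̄ = ΣA·x / ΣA = 10.1 cm.
Transfer each piece to the vertical centroidal axis using Ī + A·d² with d = x − 10.1:
  web: d = 0 cm → contributes +0.59733 cm⁴
  top flange (beyond web): d = 5.25 cm → contributes +343.41 cm⁴
  bottom flange (beyond web): d = -5.25 cm → contributes +343.41 cm⁴
Total I = 687.42 cm⁴.

Iy ≈ 687 cm⁴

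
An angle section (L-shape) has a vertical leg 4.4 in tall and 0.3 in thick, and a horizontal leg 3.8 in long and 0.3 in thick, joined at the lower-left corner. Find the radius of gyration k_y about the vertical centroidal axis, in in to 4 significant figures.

Decompose the section into non-overlapping parts with the origin at the bottom-left of its bounding rectangle.
Vertical leg: 0.3 × 4.4, A = 1.32 in², x = 0.15 in, Ī = 0.0099 in⁴.
Horizontal leg (remainder): 3.5 × 0.3, A = 1.05 in², x = 2.05 in, Ī = 1.07188 in⁴.
Centroid: x̄ = ΣA·x / ΣA = 0.991772 in.
Transfer each piece to the vertical centroidal axis using Ī + A·d² with d = x − 0.991772:
  vertical leg: d = -0.841772 in → contributes +0.945226 in⁴
  horizontal leg (remainder): d = 1.05823 in → contributes +2.24771 in⁴
Total I = 3.19294 in⁴.
Radius of gyration: k = √(I/A) = √(3.19294 / 2.37) = 1.1607 in.

k_y ≈ 1.161 in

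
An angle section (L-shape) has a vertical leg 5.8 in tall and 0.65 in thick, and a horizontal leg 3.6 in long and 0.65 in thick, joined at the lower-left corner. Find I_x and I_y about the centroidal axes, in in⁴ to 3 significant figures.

Treat the section as a set of non-overlapping primitives; coordinates are from the bounding-box lower-left.
Vertical leg: 0.65 × 5.8, A = 3.77 in², y = 2.9 in, Ī = 10.569 in⁴.
Horizontal leg (remainder): 2.95 × 0.65, A = 1.9175 in², y = 0.325 in, Ī = 0.067512 in⁴.
Centroid: ȳ = ΣA·y / ΣA = 2.0319 in.
Transfer each piece to the centroidal x-axis using Ī + A·d² with d = y − 2.0319:
  vertical leg: d = 0.86814 in → contributes +13.41 in⁴
  horizontal leg (remainder): d = -1.7069 in → contributes +5.6539 in⁴
Total I = 19.064 in⁴.
For the y-axis: x̄ = 0.93186 in.
Repeating about the centroidal y-axis gives I_y = 5.6415 in⁴.

I_x ≈ 19.1 in⁴, I_y ≈ 5.64 in⁴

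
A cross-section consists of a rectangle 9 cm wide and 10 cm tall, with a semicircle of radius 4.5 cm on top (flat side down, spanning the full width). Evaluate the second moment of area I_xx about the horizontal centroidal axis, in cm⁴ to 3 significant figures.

Break the section into simple shapes (no overlaps), measuring from the bottom-left corner of the bounding box.
Rectangular body: 9 × 10, A = 90 cm², y = 5 cm, Ī = 750 cm⁴.
Semicircular cap: semicircle r = 4.5, A = 31.809 cm², y = 11.91 cm, Ī = 45.007 cm⁴.
Centroid: ȳ = ΣA·y / ΣA = 6.8044 cm.
Transfer each piece to the horizontal centroidal axis using Ī + A·d² with d = y − 6.8044:
  rectangular body: d = -1.8044 cm → contributes +1 043 cm⁴
  semicircular cap: d = 5.1054 cm → contributes +874.12 cm⁴
Total I = 1917.1 cm⁴.

I_xx ≈ 1920 cm⁴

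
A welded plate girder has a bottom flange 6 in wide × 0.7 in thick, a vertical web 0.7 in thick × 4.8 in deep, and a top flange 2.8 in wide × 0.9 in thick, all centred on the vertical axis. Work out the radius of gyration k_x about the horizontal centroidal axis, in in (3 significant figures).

k_x ≈ 2.38 in

Treat the section as a set of non-overlapping primitives; coordinates are from the bounding-box lower-left.
Bottom plate: 6 × 0.7, A = 4.2 in², y = 0.35 in, Ī = 0.1715 in⁴.
Web plate: 0.7 × 4.8, A = 3.36 in², y = 3.1 in, Ī = 6.4512 in⁴.
Top plate: 2.8 × 0.9, A = 2.52 in², y = 5.95 in, Ī = 0.1701 in⁴.
Centroid: ȳ = ΣA·y / ΣA = 2.6667 in.
Transfer each piece to the horizontal centroidal axis using Ī + A·d² with d = y − 2.6667:
  bottom plate: d = -2.3167 in → contributes +22.713 in⁴
  web plate: d = 0.43333 in → contributes +7.0821 in⁴
  top plate: d = 3.2833 in → contributes +27.336 in⁴
Total I = 57.131 in⁴.
Radius of gyration: k = √(I/A) = √(57.131 / 10.08) = 2.3807 in.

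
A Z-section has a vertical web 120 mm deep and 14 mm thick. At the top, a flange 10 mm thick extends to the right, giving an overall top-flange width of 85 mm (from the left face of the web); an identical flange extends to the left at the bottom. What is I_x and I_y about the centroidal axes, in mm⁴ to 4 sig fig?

Break the section into simple shapes (no overlaps), measuring from the bottom-left corner of the bounding box.
Web: 14 × 120, A = 1 680 mm², y = 60 mm, Ī = 2 016 000 mm⁴.
Top flange (beyond web): 71 × 10, A = 710 mm², y = 115 mm, Ī = 5916.67 mm⁴.
Bottom flange (beyond web): 71 × 10, A = 710 mm², y = 5 mm, Ī = 5916.67 mm⁴.
Centroid: ȳ = ΣA·y / ΣA = 60 mm.
Transfer each piece to the centroidal x-axis using Ī + A·d² with d = y − 60:
  web: d = 0 mm → contributes +2 016 000 mm⁴
  top flange (beyond web): d = 55 mm → contributes +2 153 667 mm⁴
  bottom flange (beyond web): d = -55 mm → contributes +2 153 667 mm⁴
Total I = 6 323 333 mm⁴.
For the y-axis: x̄ = 78 mm.
Repeating about the centroidal y-axis gives I_y = 3 188 833 mm⁴.

I_x ≈ 6.323 × 10⁶ mm⁴, I_y ≈ 3.189 × 10⁶ mm⁴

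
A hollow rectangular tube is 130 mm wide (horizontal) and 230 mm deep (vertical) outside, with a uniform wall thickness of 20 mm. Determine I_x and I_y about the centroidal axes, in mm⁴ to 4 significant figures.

Decompose the section into non-overlapping parts with the origin at the bottom-left of its bounding rectangle.
Outer rectangle: 130 × 230, A = 29 900 mm², y = 115 mm, Ī = 131 809 167 mm⁴.
Inner void (subtracted): 90 × 190, A = 17 100 mm², y = 115 mm, Ī = 51 442 500 mm⁴.
By symmetry the centroid is at mid-height, ȳ = 115 mm.
All pieces are centred on the centroidal x-axis, so I = ΣĪ (holes subtracted) = 80 366 667 mm⁴.
Repeating about the centroidal y-axis gives I_y = 30 566 667 mm⁴.

I_x ≈ 8.037 × 10⁷ mm⁴, I_y ≈ 3.057 × 10⁷ mm⁴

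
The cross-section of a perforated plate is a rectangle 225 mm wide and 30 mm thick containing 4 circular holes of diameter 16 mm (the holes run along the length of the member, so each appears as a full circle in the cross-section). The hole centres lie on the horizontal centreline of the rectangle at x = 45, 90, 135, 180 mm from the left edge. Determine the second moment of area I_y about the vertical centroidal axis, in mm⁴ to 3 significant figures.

Split into non-overlapping primitives; take the origin at the lower-left of the bounding box.
Plate: 225 × 30, A = 6 750 mm², x = 112.5 mm, Ī = 28 476 563 mm⁴.
Hole 1 (subtracted): ⌀16, A = 201.06 mm², x = 45 mm, Ī = 3 217 mm⁴.
Hole 2 (subtracted): ⌀16, A = 201.06 mm², x = 90 mm, Ī = 3 217 mm⁴.
Hole 3 (subtracted): ⌀16, A = 201.06 mm², x = 135 mm, Ī = 3 217 mm⁴.
Hole 4 (subtracted): ⌀16, A = 201.06 mm², x = 180 mm, Ī = 3 217 mm⁴.
By symmetry the centroid is at mid-width, x̄ = 112.5 mm.
Transfer each piece to the vertical centroidal axis using Ī + A·d² with d = x − 112.5:
  plate: d = 0 mm → contributes +28 476 563 mm⁴
  hole 1: d = -67.5 mm → contributes −919 305 mm⁴
  hole 2: d = -22.5 mm → contributes −105 005 mm⁴
  hole 3: d = 22.5 mm → contributes −105 005 mm⁴
  hole 4: d = 67.5 mm → contributes −919 305 mm⁴
Total I = 26 427 942 mm⁴.

I_y ≈ 2.64 × 10⁷ mm⁴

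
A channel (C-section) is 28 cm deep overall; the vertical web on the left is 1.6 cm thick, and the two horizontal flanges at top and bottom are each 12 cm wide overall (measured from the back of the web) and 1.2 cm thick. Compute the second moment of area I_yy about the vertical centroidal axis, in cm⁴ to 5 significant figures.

I_yy ≈ 811.59 cm⁴

Split into non-overlapping primitives; take the origin at the lower-left of the bounding box.
Web: 1.6 × 28, A = 44.8 cm², x = 0.8 cm, Ī = 9.557333 cm⁴.
Top flange (beyond web): 10.4 × 1.2, A = 12.48 cm², x = 6.8 cm, Ī = 112.4864 cm⁴.
Bottom flange (beyond web): 10.4 × 1.2, A = 12.48 cm², x = 6.8 cm, Ī = 112.4864 cm⁴.
Centroid: x̄ = ΣA·x / ΣA = 2.946789 cm.
Transfer each piece to the vertical centroidal axis using Ī + A·d² with d = x − 2.946789:
  web: d = -2.146789 cm → contributes +216.0272 cm⁴
  top flange (beyond web): d = 3.853211 cm → contributes +297.7799 cm⁴
  bottom flange (beyond web): d = 3.853211 cm → contributes +297.7799 cm⁴
Total I = 811.587 cm⁴.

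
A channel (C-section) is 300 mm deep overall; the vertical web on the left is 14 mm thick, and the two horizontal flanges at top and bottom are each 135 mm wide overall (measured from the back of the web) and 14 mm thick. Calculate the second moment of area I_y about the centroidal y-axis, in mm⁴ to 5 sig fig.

I_y ≈ 1.2746 × 10⁷ mm⁴

Break the section into simple shapes (no overlaps), measuring from the bottom-left corner of the bounding box.
Web: 14 × 300, A = 4 200 mm², x = 7 mm, Ī = 68 600 mm⁴.
Top flange (beyond web): 121 × 14, A = 1 694 mm², x = 74.5 mm, Ī = 2 066 821 mm⁴.
Bottom flange (beyond web): 121 × 14, A = 1 694 mm², x = 74.5 mm, Ī = 2 066 821 mm⁴.
Centroid: x̄ = ΣA·x / ΣA = 37.13838 mm.
Transfer each piece to the centroidal y-axis using Ī + A·d² with d = x − 37.13838:
  web: d = -30.13838 mm → contributes +3 883 551 mm⁴
  top flange (beyond web): d = 37.36162 mm → contributes +4 431 460 mm⁴
  bottom flange (beyond web): d = 37.36162 mm → contributes +4 431 460 mm⁴
Total I = 12 746 472 mm⁴.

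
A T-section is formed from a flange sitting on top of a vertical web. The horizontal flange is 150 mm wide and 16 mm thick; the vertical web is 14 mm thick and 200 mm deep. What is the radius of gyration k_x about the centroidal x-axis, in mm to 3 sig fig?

Split into non-overlapping primitives; take the origin at the lower-left of the bounding box.
Flange: 150 × 16, A = 2 400 mm², y = 208 mm, Ī = 51 200 mm⁴.
Web: 14 × 200, A = 2 800 mm², y = 100 mm, Ī = 9 333 333 mm⁴.
Centroid: ȳ = ΣA·y / ΣA = 149.85 mm.
Transfer each piece to the centroidal x-axis using Ī + A·d² with d = y − 149.85:
  flange: d = 58.154 mm → contributes +8 167 688 mm⁴
  web: d = -49.846 mm → contributes +16 290 323 mm⁴
Total I = 24 458 010 mm⁴.
Radius of gyration: k = √(I/A) = √(24 458 010 / 5 200) = 68.582 mm.

k_x ≈ 68.6 mm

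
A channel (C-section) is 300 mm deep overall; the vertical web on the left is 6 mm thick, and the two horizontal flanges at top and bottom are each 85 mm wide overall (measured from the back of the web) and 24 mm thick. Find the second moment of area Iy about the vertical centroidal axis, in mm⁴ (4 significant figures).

Decompose the section into non-overlapping parts with the origin at the bottom-left of its bounding rectangle.
Web: 6 × 300, A = 1 800 mm², x = 3 mm, Ī = 5 400 mm⁴.
Top flange (beyond web): 79 × 24, A = 1 896 mm², x = 45.5 mm, Ī = 986 078 mm⁴.
Bottom flange (beyond web): 79 × 24, A = 1 896 mm², x = 45.5 mm, Ī = 986 078 mm⁴.
Centroid: x̄ = ΣA·x / ΣA = 31.8197 mm.
Transfer each piece to the vertical centroidal axis using Ī + A·d² with d = x − 31.8197:
  web: d = -28.8197 mm → contributes +1 500 440 mm⁴
  top flange (beyond web): d = 13.6803 mm → contributes +1 340 913 mm⁴
  bottom flange (beyond web): d = 13.6803 mm → contributes +1 340 913 mm⁴
Total I = 4 182 266 mm⁴.

Iy ≈ 4.182 × 10⁶ mm⁴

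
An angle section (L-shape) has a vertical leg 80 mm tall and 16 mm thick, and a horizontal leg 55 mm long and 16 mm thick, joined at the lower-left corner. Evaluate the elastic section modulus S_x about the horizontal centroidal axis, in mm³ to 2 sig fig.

Break the section into simple shapes (no overlaps), measuring from the bottom-left corner of the bounding box.
Vertical leg: 16 × 80, A = 1 280 mm², y = 40 mm, Ī = 682 667 mm⁴.
Horizontal leg (remainder): 39 × 16, A = 624 mm², y = 8 mm, Ī = 13 312 mm⁴.
Centroid: ȳ = ΣA·y / ΣA = 29.51 mm.
Transfer each piece to the horizontal centroidal axis using Ī + A·d² with d = y − 29.51:
  vertical leg: d = 10.49 mm → contributes +823 448 mm⁴
  horizontal leg (remainder): d = -21.51 mm → contributes +302 094 mm⁴
Total I = 1 125 542 mm⁴.
Extreme fibre distance c = 50.49 mm; S = I/c = 22 294 mm³.

S_x ≈ 2.2 × 10⁴ mm³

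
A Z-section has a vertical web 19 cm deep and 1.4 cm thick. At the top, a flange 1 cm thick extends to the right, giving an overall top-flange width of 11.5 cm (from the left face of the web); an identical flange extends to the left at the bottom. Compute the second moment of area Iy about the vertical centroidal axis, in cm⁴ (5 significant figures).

Split into non-overlapping primitives; take the origin at the lower-left of the bounding box.
Web: 1.4 × 19, A = 26.6 cm², x = 10.8 cm, Ī = 4.344667 cm⁴.
Top flange (beyond web): 10.1 × 1, A = 10.1 cm², x = 16.55 cm, Ī = 85.85842 cm⁴.
Bottom flange (beyond web): 10.1 × 1, A = 10.1 cm², x = 5.05 cm, Ī = 85.85842 cm⁴.
Centroid: x̄ = ΣA·x / ΣA = 10.8 cm.
Transfer each piece to the vertical centroidal axis using Ī + A·d² with d = x − 10.8:
  web: d = 0 cm → contributes +4.344667 cm⁴
  top flange (beyond web): d = 5.75 cm → contributes +419.7897 cm⁴
  bottom flange (beyond web): d = -5.75 cm → contributes +419.7897 cm⁴
Total I = 843.924 cm⁴.

Iy ≈ 843.92 cm⁴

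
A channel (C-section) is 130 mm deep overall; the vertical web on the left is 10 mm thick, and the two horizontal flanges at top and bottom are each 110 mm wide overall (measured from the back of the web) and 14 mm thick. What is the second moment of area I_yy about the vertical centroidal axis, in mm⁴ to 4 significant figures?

I_yy ≈ 5.030 × 10⁶ mm⁴

Break the section into simple shapes (no overlaps), measuring from the bottom-left corner of the bounding box.
Web: 10 × 130, A = 1 300 mm², x = 5 mm, Ī = 10833.3 mm⁴.
Top flange (beyond web): 100 × 14, A = 1 400 mm², x = 60 mm, Ī = 1 166 667 mm⁴.
Bottom flange (beyond web): 100 × 14, A = 1 400 mm², x = 60 mm, Ī = 1 166 667 mm⁴.
Centroid: x̄ = ΣA·x / ΣA = 42.561 mm.
Transfer each piece to the vertical centroidal axis using Ī + A·d² with d = x − 42.561:
  web: d = -37.561 mm → contributes +1 844 908 mm⁴
  top flange (beyond web): d = 17.439 mm → contributes +1 592 434 mm⁴
  bottom flange (beyond web): d = 17.439 mm → contributes +1 592 434 mm⁴
Total I = 5 029 776 mm⁴.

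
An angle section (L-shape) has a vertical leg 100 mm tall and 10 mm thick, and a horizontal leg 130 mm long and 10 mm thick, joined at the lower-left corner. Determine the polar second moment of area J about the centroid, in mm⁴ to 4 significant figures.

J ≈ 5.701 × 10⁶ mm⁴

Break the section into simple shapes (no overlaps), measuring from the bottom-left corner of the bounding box.
Vertical leg: 10 × 100, A = 1 000 mm², y = 50 mm, Ī = 833 333 mm⁴.
Horizontal leg (remainder): 120 × 10, A = 1 200 mm², y = 5 mm, Ī = 10 000 mm⁴.
Centroid: ȳ = ΣA·y / ΣA = 25.4545 mm.
Transfer each piece to the centroidal x-axis using Ī + A·d² with d = y − 25.4545:
  vertical leg: d = 24.5455 mm → contributes +1 435 813 mm⁴
  horizontal leg (remainder): d = -20.4545 mm → contributes +512 066 mm⁴
Total I = 1 947 879 mm⁴.
For the y-axis: x̄ = 40.4545 mm.
Repeating about the centroidal y-axis gives I_y = 3 752 879 mm⁴.
Polar second moment: J = I_x + I_y = 5 700 758 mm⁴.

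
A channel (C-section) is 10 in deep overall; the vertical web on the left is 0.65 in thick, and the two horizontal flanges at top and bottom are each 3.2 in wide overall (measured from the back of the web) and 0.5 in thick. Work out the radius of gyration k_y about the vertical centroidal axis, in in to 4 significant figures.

k_y ≈ 0.8343 in

Decompose the section into non-overlapping parts with the origin at the bottom-left of its bounding rectangle.
Web: 0.65 × 10, A = 6.5 in², x = 0.325 in, Ī = 0.228854 in⁴.
Top flange (beyond web): 2.55 × 0.5, A = 1.275 in², x = 1.925 in, Ī = 0.690891 in⁴.
Bottom flange (beyond web): 2.55 × 0.5, A = 1.275 in², x = 1.925 in, Ī = 0.690891 in⁴.
Centroid: x̄ = ΣA·x / ΣA = 0.775829 in.
Transfer each piece to the vertical centroidal axis using Ī + A·d² with d = x − 0.775829:
  web: d = -0.450829 in → contributes +1.54996 in⁴
  top flange (beyond web): d = 1.14917 in → contributes +2.37465 in⁴
  bottom flange (beyond web): d = 1.14917 in → contributes +2.37465 in⁴
Total I = 6.29925 in⁴.
Radius of gyration: k = √(I/A) = √(6.29925 / 9.05) = 0.834296 in.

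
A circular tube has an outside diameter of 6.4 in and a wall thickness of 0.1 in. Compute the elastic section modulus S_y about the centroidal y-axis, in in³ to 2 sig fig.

S_y ≈ 3.1 in³

Break the section into simple shapes (no overlaps), measuring from the bottom-left corner of the bounding box.
Outer circle: ⌀6.4, A = 32.17 in², x = 3.2 in, Ī = 82.35 in⁴.
Bore (subtracted): ⌀6.2, A = 30.19 in², x = 3.2 in, Ī = 72.53 in⁴.
By symmetry the centroid is at mid-width, x̄ = 3.2 in.
All pieces are centred on the centroidal y-axis, so I = ΣĪ (holes subtracted) = 9.822 in⁴.
Extreme fibre distance c = 3.2 in; S = I/c = 3.069 in³.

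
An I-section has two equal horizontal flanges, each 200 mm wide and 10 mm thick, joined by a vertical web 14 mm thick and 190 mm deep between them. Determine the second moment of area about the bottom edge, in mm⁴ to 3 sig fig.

Split into non-overlapping primitives; take the origin at the lower-left of the bounding box.
Bottom flange: 200 × 10, A = 2 000 mm², y = 5 mm, Ī = 16 667 mm⁴.
Web: 14 × 190, A = 2 660 mm², y = 105 mm, Ī = 8 002 167 mm⁴.
Top flange: 200 × 10, A = 2 000 mm², y = 205 mm, Ī = 16 667 mm⁴.
Transfer each piece to the base of the section using Ī + A·d² with d = y − 0:
  bottom flange: d = 5 mm → contributes +66 667 mm⁴
  web: d = 105 mm → contributes +37 328 667 mm⁴
  top flange: d = 205 mm → contributes +84 066 667 mm⁴
Total I = 121 462 000 mm⁴.

I_base ≈ 1.21 × 10⁸ mm⁴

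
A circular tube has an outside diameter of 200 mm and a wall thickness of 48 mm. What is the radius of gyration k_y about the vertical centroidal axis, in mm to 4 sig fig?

k_y ≈ 56.36 mm

Split into non-overlapping primitives; take the origin at the lower-left of the bounding box.
Outer circle: ⌀200, A = 31415.9 mm², x = 100 mm, Ī = 78 539 816 mm⁴.
Bore (subtracted): ⌀104, A = 8494.87 mm², x = 100 mm, Ī = 5 742 530 mm⁴.
By symmetry the centroid is at mid-width, x̄ = 100 mm.
All pieces are centred on the vertical centroidal axis, so I = ΣĪ (holes subtracted) = 72 797 287 mm⁴.
Radius of gyration: k = √(I/A) = √(72 797 287 / 22921.1) = 56.356 mm.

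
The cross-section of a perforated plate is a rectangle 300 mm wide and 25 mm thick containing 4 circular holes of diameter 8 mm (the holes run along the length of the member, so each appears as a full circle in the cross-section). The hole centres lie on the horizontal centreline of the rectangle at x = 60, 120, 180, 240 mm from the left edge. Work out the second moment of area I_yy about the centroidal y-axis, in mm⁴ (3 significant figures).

Split into non-overlapping primitives; take the origin at the lower-left of the bounding box.
Plate: 300 × 25, A = 7 500 mm², x = 150 mm, Ī = 56 250 000 mm⁴.
Hole 1 (subtracted): ⌀8, A = 50.265 mm², x = 60 mm, Ī = 201.06 mm⁴.
Hole 2 (subtracted): ⌀8, A = 50.265 mm², x = 120 mm, Ī = 201.06 mm⁴.
Hole 3 (subtracted): ⌀8, A = 50.265 mm², x = 180 mm, Ī = 201.06 mm⁴.
Hole 4 (subtracted): ⌀8, A = 50.265 mm², x = 240 mm, Ī = 201.06 mm⁴.
By symmetry the centroid is at mid-width, x̄ = 150 mm.
Transfer each piece to the centroidal y-axis using Ī + A·d² with d = x − 150:
  plate: d = 0 mm → contributes +56 250 000 mm⁴
  hole 1: d = -90 mm → contributes −407 351 mm⁴
  hole 2: d = -30 mm → contributes −45 440 mm⁴
  hole 3: d = 30 mm → contributes −45 440 mm⁴
  hole 4: d = 90 mm → contributes −407 351 mm⁴
Total I = 55 344 417 mm⁴.

I_yy ≈ 5.53 × 10⁷ mm⁴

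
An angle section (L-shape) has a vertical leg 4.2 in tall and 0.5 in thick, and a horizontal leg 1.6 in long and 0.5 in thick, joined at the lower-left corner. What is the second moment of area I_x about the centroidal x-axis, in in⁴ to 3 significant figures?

I_x ≈ 4.59 in⁴

Break the section into simple shapes (no overlaps), measuring from the bottom-left corner of the bounding box.
Vertical leg: 0.5 × 4.2, A = 2.1 in², y = 2.1 in, Ī = 3.087 in⁴.
Horizontal leg (remainder): 1.1 × 0.5, A = 0.55 in², y = 0.25 in, Ī = 0.011458 in⁴.
Centroid: ȳ = ΣA·y / ΣA = 1.716 in.
Transfer each piece to the centroidal x-axis using Ī + A·d² with d = y − 1.716:
  vertical leg: d = 0.38396 in → contributes +3.3966 in⁴
  horizontal leg (remainder): d = -1.466 in → contributes +1.1936 in⁴
Total I = 4.5902 in⁴.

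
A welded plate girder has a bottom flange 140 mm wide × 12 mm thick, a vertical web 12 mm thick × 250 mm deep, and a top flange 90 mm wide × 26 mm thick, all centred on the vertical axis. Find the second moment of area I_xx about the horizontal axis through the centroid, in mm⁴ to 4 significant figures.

I_xx ≈ 8.766 × 10⁷ mm⁴

Split into non-overlapping primitives; take the origin at the lower-left of the bounding box.
Bottom plate: 140 × 12, A = 1 680 mm², y = 6 mm, Ī = 20 160 mm⁴.
Web plate: 12 × 250, A = 3 000 mm², y = 137 mm, Ī = 15 625 000 mm⁴.
Top plate: 90 × 26, A = 2 340 mm², y = 275 mm, Ī = 131 820 mm⁴.
Centroid: ȳ = ΣA·y / ΣA = 151.65 mm.
Transfer each piece to the horizontal axis through the centroid using Ī + A·d² with d = y − 151.65:
  bottom plate: d = -145.65 mm → contributes +35 659 341 mm⁴
  web plate: d = -14.6496 mm → contributes +16 268 830 mm⁴
  top plate: d = 123.35 mm → contributes +35 735 687 mm⁴
Total I = 87 663 858 mm⁴.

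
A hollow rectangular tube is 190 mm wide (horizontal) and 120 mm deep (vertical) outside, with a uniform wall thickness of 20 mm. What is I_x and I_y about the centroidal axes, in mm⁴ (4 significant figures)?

Break the section into simple shapes (no overlaps), measuring from the bottom-left corner of the bounding box.
Outer rectangle: 190 × 120, A = 22 800 mm², y = 60 mm, Ī = 27 360 000 mm⁴.
Inner void (subtracted): 150 × 80, A = 12 000 mm², y = 60 mm, Ī = 6 400 000 mm⁴.
By symmetry the centroid is at mid-height, ȳ = 60 mm.
All pieces are centred on the centroidal x-axis, so I = ΣĪ (holes subtracted) = 20 960 000 mm⁴.
Repeating about the centroidal y-axis gives I_y = 46 090 000 mm⁴.

I_x ≈ 2.096 × 10⁷ mm⁴, I_y ≈ 4.609 × 10⁷ mm⁴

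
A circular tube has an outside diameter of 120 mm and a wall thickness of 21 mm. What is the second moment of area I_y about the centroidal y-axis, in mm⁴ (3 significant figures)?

I_y ≈ 8.36 × 10⁶ mm⁴

Break the section into simple shapes (no overlaps), measuring from the bottom-left corner of the bounding box.
Outer circle: ⌀120, A = 11 310 mm², x = 60 mm, Ī = 10 178 760 mm⁴.
Bore (subtracted): ⌀78, A = 4778.4 mm², x = 60 mm, Ī = 1 816 972 mm⁴.
By symmetry the centroid is at mid-width, x̄ = 60 mm.
All pieces are centred on the centroidal y-axis, so I = ΣĪ (holes subtracted) = 8 361 788 mm⁴.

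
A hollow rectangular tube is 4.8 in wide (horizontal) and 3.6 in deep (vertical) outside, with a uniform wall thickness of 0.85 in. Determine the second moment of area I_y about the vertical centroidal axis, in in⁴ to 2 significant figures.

I_y ≈ 28 in⁴

Treat the section as a set of non-overlapping primitives; coordinates are from the bounding-box lower-left.
Outer rectangle: 4.8 × 3.6, A = 17.28 in², x = 2.4 in, Ī = 33.18 in⁴.
Inner void (subtracted): 3.1 × 1.9, A = 5.89 in², x = 2.4 in, Ī = 4.717 in⁴.
By symmetry the centroid is at mid-width, x̄ = 2.4 in.
All pieces are centred on the vertical centroidal axis, so I = ΣĪ (holes subtracted) = 28.46 in⁴.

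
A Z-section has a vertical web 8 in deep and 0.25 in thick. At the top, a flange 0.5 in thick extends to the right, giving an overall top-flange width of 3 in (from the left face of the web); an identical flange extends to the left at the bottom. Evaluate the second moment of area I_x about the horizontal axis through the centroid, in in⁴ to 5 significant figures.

I_x ≈ 49.396 in⁴

Break the section into simple shapes (no overlaps), measuring from the bottom-left corner of the bounding box.
Web: 0.25 × 8, A = 2 in², y = 4 in, Ī = 10.66667 in⁴.
Top flange (beyond web): 2.75 × 0.5, A = 1.375 in², y = 7.75 in, Ī = 0.02864583 in⁴.
Bottom flange (beyond web): 2.75 × 0.5, A = 1.375 in², y = 0.25 in, Ī = 0.02864583 in⁴.
Centroid: ȳ = ΣA·y / ΣA = 4 in.
Transfer each piece to the horizontal axis through the centroid using Ī + A·d² with d = y − 4:
  web: d = 0 in → contributes +10.66667 in⁴
  top flange (beyond web): d = 3.75 in → contributes +19.36458 in⁴
  bottom flange (beyond web): d = -3.75 in → contributes +19.36458 in⁴
Total I = 49.39583 in⁴.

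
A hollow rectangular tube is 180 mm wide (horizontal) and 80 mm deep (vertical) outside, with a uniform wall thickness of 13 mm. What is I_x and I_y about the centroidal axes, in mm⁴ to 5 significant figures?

Split into non-overlapping primitives; take the origin at the lower-left of the bounding box.
Outer rectangle: 180 × 80, A = 14 400 mm², y = 40 mm, Ī = 7 680 000 mm⁴.
Inner void (subtracted): 154 × 54, A = 8 316 mm², y = 40 mm, Ī = 2 020 788 mm⁴.
By symmetry the centroid is at mid-height, ȳ = 40 mm.
All pieces are centred on the centroidal x-axis, so I = ΣĪ (holes subtracted) = 5 659 212 mm⁴.
Repeating about the centroidal y-axis gives I_y = 22 444 812 mm⁴.

I_x ≈ 5.6592 × 10⁶ mm⁴, I_y ≈ 2.2445 × 10⁷ mm⁴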